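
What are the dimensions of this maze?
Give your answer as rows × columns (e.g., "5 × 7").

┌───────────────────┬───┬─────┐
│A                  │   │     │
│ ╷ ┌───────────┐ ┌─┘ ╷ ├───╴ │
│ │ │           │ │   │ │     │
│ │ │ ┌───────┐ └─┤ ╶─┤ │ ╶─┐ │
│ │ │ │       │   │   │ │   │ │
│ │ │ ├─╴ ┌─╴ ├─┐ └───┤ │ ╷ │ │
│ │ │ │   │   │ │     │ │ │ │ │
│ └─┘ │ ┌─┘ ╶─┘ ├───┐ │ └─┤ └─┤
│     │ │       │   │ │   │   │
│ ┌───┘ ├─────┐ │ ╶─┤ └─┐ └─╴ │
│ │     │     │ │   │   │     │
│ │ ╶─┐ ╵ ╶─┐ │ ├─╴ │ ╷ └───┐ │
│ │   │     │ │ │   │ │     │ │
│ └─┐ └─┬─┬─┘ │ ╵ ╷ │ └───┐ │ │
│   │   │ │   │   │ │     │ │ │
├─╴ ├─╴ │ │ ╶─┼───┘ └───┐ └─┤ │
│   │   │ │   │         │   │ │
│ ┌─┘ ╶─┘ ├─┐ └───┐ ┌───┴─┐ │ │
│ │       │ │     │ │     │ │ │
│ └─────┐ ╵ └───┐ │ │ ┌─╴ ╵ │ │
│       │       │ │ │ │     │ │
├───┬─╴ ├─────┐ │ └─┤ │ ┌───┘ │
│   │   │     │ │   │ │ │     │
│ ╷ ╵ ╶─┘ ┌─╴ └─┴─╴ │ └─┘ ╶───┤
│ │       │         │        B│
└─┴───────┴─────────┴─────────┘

Counting the maze dimensions:
Rows (vertical): 13
Columns (horizontal): 15
Dimensions: 13 × 15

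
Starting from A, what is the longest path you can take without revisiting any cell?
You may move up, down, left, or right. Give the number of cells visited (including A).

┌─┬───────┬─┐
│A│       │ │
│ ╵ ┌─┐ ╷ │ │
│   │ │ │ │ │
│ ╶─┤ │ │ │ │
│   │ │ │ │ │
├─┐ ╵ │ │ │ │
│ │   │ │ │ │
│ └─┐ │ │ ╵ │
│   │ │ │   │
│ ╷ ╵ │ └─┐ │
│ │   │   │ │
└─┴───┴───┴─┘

Finding longest simple path using DFS:
Start: (0, 0)
Longest path visits 16 cells
Path: A → down → right → up → right → right → right → down → down → down → down → right → up → up → up → up

Solution:

┌─┬───────┬─┐
│A│↱ → → ↓│B│
│ ╵ ┌─┐ ╷ │ │
│↳ ↑│ │ │↓│↑│
│ ╶─┤ │ │ │ │
│   │ │ │↓│↑│
├─┐ ╵ │ │ │ │
│ │   │ │↓│↑│
│ └─┐ │ │ ╵ │
│   │ │ │↳ ↑│
│ ╷ ╵ │ └─┐ │
│ │   │   │ │
└─┴───┴───┴─┘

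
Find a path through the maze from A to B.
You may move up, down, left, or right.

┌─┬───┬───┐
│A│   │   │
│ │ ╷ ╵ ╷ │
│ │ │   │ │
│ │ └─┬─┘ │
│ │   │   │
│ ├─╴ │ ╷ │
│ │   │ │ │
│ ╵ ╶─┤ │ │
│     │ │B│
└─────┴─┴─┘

Finding the shortest path through the maze:
Path length: 20 steps
Directions: down → down → down → down → right → up → right → up → left → up → up → right → down → right → up → right → down → down → down → down

Solution:

┌─┬───┬───┐
│A│↱ ↓│↱ ↓│
│ │ ╷ ╵ ╷ │
│↓│↑│↳ ↑│↓│
│ │ └─┬─┘ │
│↓│↑ ↰│  ↓│
│ ├─╴ │ ╷ │
│↓│↱ ↑│ │↓│
│ ╵ ╶─┤ │ │
│↳ ↑  │ │B│
└─────┴─┴─┘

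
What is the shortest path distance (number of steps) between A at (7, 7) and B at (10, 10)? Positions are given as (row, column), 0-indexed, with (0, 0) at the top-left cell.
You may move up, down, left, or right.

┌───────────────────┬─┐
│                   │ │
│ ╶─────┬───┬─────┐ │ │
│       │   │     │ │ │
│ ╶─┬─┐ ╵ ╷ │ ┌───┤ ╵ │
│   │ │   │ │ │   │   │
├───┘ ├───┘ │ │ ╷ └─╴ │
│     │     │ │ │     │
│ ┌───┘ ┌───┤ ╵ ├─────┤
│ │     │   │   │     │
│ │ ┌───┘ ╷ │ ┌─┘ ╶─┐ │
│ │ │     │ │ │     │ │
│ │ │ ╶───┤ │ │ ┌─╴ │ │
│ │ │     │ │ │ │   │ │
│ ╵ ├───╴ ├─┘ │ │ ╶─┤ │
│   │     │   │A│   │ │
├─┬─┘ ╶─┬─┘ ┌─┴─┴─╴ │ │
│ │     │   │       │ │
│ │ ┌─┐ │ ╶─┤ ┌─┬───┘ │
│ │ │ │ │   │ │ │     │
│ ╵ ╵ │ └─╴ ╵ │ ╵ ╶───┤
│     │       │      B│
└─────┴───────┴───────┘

Finding path from (7, 7) to (10, 10):
Path: (7,7) → (6,7) → (5,7) → (5,8) → (4,8) → (4,9) → (4,10) → (5,10) → (6,10) → (7,10) → (8,10) → (9,10) → (9,9) → (9,8) → (10,8) → (10,9) → (10,10)
Distance: 16 steps

Solution:

┌───────────────────┬─┐
│                   │ │
│ ╶─────┬───┬─────┐ │ │
│       │   │     │ │ │
│ ╶─┬─┐ ╵ ╷ │ ┌───┤ ╵ │
│   │ │   │ │ │   │   │
├───┘ ├───┘ │ │ ╷ └─╴ │
│     │     │ │ │     │
│ ┌───┘ ┌───┤ ╵ ├─────┤
│ │     │   │   │↱ → ↓│
│ │ ┌───┘ ╷ │ ┌─┘ ╶─┐ │
│ │ │     │ │ │↱ ↑  │↓│
│ │ │ ╶───┤ │ │ ┌─╴ │ │
│ │ │     │ │ │↑│   │↓│
│ ╵ ├───╴ ├─┘ │ │ ╶─┤ │
│   │     │   │A│   │↓│
├─┬─┘ ╶─┬─┘ ┌─┴─┴─╴ │ │
│ │     │   │       │↓│
│ │ ┌─┐ │ ╶─┤ ┌─┬───┘ │
│ │ │ │ │   │ │ │↓ ← ↲│
│ ╵ ╵ │ └─╴ ╵ │ ╵ ╶───┤
│     │       │  ↳ → B│
└─────┴───────┴───────┘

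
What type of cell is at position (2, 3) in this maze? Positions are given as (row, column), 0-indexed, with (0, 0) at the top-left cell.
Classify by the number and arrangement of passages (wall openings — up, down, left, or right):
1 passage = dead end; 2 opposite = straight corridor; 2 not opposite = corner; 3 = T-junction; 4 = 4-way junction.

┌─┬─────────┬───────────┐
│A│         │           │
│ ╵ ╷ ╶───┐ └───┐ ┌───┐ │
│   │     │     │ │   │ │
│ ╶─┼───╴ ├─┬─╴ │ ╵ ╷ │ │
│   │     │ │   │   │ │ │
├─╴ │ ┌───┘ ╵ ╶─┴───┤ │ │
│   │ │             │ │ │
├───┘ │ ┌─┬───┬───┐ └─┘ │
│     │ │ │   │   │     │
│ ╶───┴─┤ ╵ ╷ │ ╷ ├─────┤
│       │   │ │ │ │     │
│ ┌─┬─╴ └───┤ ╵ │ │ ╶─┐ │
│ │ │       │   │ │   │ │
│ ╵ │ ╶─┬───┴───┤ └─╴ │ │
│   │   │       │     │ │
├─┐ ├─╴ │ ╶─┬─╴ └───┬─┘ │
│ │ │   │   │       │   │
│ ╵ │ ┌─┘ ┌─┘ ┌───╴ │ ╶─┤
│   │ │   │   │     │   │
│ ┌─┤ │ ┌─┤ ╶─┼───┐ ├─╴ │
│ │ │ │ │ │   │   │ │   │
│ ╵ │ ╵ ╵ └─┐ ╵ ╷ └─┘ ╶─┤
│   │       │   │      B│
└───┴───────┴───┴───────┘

Checking cell at (2, 3):
Number of passages: 2
Cell type: straight corridor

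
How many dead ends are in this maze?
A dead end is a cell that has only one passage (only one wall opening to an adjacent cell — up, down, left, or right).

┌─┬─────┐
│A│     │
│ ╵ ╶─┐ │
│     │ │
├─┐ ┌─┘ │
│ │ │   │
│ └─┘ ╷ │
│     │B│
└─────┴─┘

Checking each cell for number of passages:

Dead ends found at positions:
  (0, 0)
  (1, 2)
  (2, 0)
  (2, 1)
  (3, 3)
Total dead ends: 5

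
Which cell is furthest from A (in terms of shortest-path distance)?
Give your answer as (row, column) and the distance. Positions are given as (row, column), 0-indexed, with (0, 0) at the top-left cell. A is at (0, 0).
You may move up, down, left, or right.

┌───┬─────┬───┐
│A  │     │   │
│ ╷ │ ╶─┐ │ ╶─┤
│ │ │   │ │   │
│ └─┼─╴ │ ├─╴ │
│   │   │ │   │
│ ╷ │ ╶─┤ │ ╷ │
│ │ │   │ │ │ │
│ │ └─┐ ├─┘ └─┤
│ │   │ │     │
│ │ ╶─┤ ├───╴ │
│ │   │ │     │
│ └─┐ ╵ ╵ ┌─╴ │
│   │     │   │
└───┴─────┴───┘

Computing BFS distances from A to all cells:
Furthest cell: (3, 4)
Distance: 23 steps

Path from A to the furthest cell:

┌───┬─────┬───┐
│A  │↱ → ↓│   │
│ ╷ │ ╶─┐ │ ╶─┤
│↓│ │↑ ↰│↓│   │
│ └─┼─╴ │ ├─╴ │
│↳ ↓│↱ ↑│↓│   │
│ ╷ │ ╶─┤ │ ╷ │
│ │↓│↑ ↰│B│ │ │
│ │ └─┐ ├─┘ └─┤
│ │↓  │↑│     │
│ │ ╶─┤ ├───╴ │
│ │↳ ↓│↑│     │
│ └─┐ ╵ ╵ ┌─╴ │
│   │↳ ↑  │   │
└───┴─────┴───┘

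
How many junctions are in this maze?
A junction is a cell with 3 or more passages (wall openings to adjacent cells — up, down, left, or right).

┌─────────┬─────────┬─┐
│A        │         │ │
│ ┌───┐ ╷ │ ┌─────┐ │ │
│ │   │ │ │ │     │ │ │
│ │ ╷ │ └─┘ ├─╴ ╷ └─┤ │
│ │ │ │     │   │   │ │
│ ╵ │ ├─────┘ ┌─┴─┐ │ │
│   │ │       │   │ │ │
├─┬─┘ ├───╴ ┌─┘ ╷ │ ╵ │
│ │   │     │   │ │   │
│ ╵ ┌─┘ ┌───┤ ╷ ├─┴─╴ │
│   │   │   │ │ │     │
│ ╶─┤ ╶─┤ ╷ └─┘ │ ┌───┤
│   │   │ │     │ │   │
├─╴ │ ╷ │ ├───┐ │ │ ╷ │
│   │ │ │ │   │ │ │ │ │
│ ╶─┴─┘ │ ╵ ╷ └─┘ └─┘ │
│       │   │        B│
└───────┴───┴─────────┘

Checking each cell for number of passages:

Junctions found (3+ passages):
  (0, 3): 3 passages
  (1, 7): 3 passages
  (3, 5): 3 passages
  (4, 7): 3 passages
  (4, 10): 3 passages
  (5, 0): 3 passages
  (6, 2): 3 passages
  (6, 7): 3 passages
  (8, 8): 3 passages
Total junctions: 9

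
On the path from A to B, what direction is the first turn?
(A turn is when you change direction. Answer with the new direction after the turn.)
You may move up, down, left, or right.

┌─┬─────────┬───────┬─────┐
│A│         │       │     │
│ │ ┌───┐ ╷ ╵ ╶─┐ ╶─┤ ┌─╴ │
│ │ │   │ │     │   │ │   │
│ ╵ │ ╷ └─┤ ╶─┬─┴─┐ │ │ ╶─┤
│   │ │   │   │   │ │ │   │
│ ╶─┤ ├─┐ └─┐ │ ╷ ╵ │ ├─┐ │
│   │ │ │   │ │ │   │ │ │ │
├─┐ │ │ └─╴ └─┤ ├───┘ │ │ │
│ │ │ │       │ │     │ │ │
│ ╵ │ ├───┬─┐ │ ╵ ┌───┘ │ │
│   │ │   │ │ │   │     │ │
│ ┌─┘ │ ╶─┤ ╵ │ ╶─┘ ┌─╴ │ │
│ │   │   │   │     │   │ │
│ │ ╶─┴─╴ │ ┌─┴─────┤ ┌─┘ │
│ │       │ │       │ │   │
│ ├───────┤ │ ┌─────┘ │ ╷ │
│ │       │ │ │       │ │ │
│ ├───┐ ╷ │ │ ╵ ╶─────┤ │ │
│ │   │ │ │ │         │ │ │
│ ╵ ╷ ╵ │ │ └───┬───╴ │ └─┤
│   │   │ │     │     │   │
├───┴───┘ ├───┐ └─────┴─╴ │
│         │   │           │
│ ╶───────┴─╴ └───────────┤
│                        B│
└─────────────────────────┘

Directions: down, down, down, right, down, down, left, down, down, down, down, down, right, up, right, down, right, up, up, right, down, down, down, left, left, left, left, down, right, right, right, right, right, right, right, right, right, right, right, right
First turn direction: right

Solution:

┌─┬─────────┬───────┬─────┐
│A│         │       │     │
│ │ ┌───┐ ╷ ╵ ╶─┐ ╶─┤ ┌─╴ │
│↓│ │   │ │     │   │ │   │
│ ╵ │ ╷ └─┤ ╶─┬─┴─┐ │ │ ╶─┤
│↓  │ │   │   │   │ │ │   │
│ ╶─┤ ├─┐ └─┐ │ ╷ ╵ │ ├─┐ │
│↳ ↓│ │ │   │ │ │   │ │ │ │
├─┐ │ │ └─╴ └─┤ ├───┘ │ │ │
│ │↓│ │       │ │     │ │ │
│ ╵ │ ├───┬─┐ │ ╵ ┌───┘ │ │
│↓ ↲│ │   │ │ │   │     │ │
│ ┌─┘ │ ╶─┤ ╵ │ ╶─┘ ┌─╴ │ │
│↓│   │   │   │     │   │ │
│ │ ╶─┴─╴ │ ┌─┴─────┤ ┌─┘ │
│↓│       │ │       │ │   │
│ ├───────┤ │ ┌─────┘ │ ╷ │
│↓│    ↱ ↓│ │ │       │ │ │
│ ├───┐ ╷ │ │ ╵ ╶─────┤ │ │
│↓│↱ ↓│↑│↓│ │         │ │ │
│ ╵ ╷ ╵ │ │ └───┬───╴ │ └─┤
│↳ ↑│↳ ↑│↓│     │     │   │
├───┴───┘ ├───┐ └─────┴─╴ │
│↓ ← ← ← ↲│   │           │
│ ╶───────┴─╴ └───────────┤
│↳ → → → → → → → → → → → B│
└─────────────────────────┘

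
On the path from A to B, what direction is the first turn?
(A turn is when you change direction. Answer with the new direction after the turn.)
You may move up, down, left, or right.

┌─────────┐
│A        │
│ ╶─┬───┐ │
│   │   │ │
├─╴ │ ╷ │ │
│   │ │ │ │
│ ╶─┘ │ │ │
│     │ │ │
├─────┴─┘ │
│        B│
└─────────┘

Directions: right, right, right, right, down, down, down, down
First turn direction: down

Solution:

┌─────────┐
│A → → → ↓│
│ ╶─┬───┐ │
│   │   │↓│
├─╴ │ ╷ │ │
│   │ │ │↓│
│ ╶─┘ │ │ │
│     │ │↓│
├─────┴─┘ │
│        B│
└─────────┘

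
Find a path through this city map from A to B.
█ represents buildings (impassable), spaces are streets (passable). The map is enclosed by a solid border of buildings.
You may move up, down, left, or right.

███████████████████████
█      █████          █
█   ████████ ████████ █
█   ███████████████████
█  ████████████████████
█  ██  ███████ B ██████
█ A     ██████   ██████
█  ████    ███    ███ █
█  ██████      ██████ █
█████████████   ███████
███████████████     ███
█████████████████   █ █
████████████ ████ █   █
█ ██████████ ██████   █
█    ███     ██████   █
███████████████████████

Finding the shortest path from A to B:
Movement: cardinal only
Path length: 18 steps
Directions: right → right → right → right → right → down → right → right → down → right → right → right → right → right → up → up → up → right

Solution:

███████████████████████
█      █████          █
█   ████████ ████████ █
█   ███████████████████
█  ████████████████████
█  ██  ███████↱B ██████
█ A→→→→↓██████↑  ██████
█  ████↳→↓ ███↑   ███ █
█  ██████↳→→→→↑██████ █
█████████████   ███████
███████████████     ███
█████████████████   █ █
████████████ ████ █   █
█ ██████████ ██████   █
█    ███     ██████   █
███████████████████████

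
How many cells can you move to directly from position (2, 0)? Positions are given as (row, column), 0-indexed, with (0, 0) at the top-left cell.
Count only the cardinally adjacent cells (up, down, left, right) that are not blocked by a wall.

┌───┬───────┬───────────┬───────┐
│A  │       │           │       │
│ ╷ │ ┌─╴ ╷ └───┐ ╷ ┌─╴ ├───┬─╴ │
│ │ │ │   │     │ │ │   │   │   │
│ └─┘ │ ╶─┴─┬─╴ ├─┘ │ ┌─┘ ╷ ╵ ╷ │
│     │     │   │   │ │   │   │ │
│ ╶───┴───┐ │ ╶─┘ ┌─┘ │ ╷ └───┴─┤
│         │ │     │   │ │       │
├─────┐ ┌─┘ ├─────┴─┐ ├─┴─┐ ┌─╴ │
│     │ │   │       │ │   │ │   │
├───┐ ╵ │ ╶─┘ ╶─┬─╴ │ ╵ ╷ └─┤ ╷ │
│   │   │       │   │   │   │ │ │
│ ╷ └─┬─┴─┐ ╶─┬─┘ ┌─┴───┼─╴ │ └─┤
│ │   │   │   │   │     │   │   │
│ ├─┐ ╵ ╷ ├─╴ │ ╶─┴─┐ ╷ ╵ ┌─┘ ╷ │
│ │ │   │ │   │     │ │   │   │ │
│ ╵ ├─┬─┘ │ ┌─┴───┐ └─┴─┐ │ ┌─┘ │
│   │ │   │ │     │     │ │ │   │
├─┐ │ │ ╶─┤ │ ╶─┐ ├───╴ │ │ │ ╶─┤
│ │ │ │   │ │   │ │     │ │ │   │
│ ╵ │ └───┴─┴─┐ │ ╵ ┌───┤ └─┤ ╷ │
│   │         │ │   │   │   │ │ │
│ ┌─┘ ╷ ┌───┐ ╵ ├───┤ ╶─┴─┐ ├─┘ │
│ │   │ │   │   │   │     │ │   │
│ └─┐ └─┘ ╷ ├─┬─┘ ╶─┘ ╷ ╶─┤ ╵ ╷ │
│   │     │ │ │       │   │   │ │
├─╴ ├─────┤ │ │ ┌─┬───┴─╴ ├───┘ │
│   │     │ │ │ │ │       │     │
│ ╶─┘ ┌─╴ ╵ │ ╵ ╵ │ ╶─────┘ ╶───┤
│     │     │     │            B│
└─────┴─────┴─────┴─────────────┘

Checking passable neighbors of (2, 0):
Neighbors: (1, 0), (3, 0), (2, 1)
Count: 3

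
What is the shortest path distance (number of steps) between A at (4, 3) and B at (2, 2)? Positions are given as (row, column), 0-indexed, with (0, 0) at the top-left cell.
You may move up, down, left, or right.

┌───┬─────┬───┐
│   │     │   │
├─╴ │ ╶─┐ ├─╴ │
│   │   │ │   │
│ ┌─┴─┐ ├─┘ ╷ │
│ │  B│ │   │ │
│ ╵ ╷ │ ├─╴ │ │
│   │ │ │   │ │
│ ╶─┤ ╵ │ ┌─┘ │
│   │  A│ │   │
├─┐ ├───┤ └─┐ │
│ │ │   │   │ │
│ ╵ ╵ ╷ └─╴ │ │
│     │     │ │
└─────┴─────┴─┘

Finding path from (4, 3) to (2, 2):
Path: (4,3) → (4,2) → (3,2) → (2,2)
Distance: 3 steps

Solution:

┌───┬─────┬───┐
│   │     │   │
├─╴ │ ╶─┐ ├─╴ │
│   │   │ │   │
│ ┌─┴─┐ ├─┘ ╷ │
│ │  B│ │   │ │
│ ╵ ╷ │ ├─╴ │ │
│   │↑│ │   │ │
│ ╶─┤ ╵ │ ┌─┘ │
│   │↑ A│ │   │
├─┐ ├───┤ └─┐ │
│ │ │   │   │ │
│ ╵ ╵ ╷ └─╴ │ │
│     │     │ │
└─────┴─────┴─┘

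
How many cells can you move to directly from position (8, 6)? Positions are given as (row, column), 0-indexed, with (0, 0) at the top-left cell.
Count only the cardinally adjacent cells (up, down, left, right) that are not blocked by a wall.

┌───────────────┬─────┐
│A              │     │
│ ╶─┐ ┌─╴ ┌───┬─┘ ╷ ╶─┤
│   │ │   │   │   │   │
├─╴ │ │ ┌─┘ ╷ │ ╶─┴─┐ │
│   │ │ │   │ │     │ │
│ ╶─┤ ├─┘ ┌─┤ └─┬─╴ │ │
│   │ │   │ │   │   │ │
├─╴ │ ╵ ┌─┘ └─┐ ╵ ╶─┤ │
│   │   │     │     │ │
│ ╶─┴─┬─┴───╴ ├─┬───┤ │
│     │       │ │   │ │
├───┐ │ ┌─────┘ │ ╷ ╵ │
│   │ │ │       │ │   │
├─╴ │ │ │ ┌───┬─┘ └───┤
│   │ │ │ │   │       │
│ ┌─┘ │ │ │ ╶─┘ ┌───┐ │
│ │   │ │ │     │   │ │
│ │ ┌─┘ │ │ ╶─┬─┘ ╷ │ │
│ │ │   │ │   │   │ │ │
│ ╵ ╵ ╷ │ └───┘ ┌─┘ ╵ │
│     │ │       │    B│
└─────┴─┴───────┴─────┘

Checking passable neighbors of (8, 6):
Neighbors: (8, 5), (8, 7)
Count: 2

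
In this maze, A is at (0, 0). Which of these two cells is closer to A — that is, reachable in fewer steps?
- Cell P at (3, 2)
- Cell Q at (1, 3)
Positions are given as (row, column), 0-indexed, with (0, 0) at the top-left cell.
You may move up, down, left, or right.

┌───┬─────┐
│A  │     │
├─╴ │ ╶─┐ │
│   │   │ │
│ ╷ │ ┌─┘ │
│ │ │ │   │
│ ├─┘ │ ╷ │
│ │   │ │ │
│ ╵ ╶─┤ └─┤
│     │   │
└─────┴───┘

Shortest path A → P at (3, 2): 9 steps
Shortest path A → Q at (1, 3): 12 steps

P is closer (9 steps vs 12 steps).

Path to P:

┌───┬─────┐
│A ↓│     │
├─╴ │ ╶─┐ │
│↓ ↲│   │ │
│ ╷ │ ┌─┘ │
│↓│ │ │   │
│ ├─┘ │ ╷ │
│↓│↱ P│ │ │
│ ╵ ╶─┤ └─┤
│↳ ↑  │   │
└─────┴───┘

Path to Q:

┌───┬─────┐
│A ↓│     │
├─╴ │ ╶─┐ │
│↓ ↲│↱ Q│ │
│ ╷ │ ┌─┘ │
│↓│ │↑│   │
│ ├─┘ │ ╷ │
│↓│↱ ↑│ │ │
│ ╵ ╶─┤ └─┤
│↳ ↑  │   │
└─────┴───┘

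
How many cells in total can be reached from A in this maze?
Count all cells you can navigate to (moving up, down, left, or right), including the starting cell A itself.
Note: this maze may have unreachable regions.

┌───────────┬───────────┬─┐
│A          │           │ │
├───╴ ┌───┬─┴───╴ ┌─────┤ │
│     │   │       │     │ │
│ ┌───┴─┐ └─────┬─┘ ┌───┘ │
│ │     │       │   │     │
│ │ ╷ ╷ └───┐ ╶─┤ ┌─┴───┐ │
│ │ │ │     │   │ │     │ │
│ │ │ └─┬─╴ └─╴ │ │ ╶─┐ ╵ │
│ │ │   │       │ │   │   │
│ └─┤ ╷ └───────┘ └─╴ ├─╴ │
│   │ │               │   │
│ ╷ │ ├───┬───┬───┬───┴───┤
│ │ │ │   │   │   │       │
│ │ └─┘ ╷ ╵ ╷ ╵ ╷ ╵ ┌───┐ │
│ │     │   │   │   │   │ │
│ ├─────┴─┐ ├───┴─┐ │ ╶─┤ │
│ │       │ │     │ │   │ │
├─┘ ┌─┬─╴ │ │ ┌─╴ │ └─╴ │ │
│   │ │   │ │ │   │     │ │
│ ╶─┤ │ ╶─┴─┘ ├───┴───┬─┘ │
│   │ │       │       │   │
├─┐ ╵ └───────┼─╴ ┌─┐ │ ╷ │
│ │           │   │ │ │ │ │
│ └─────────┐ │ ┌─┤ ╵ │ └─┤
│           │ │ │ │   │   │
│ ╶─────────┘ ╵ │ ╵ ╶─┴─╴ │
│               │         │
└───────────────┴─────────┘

Using BFS/flood-fill to find all reachable cells from A:
Maze size: 14 × 13 = 182 total cells
65 cell(s) are walled off and cannot be reached from A.
Reachable cells: 117

Reachable region (· marks reachable cells):

┌───────────┬───────────┬─┐
│A · · · · ·│           │ │
├───╴ ┌───┬─┴───╴ ┌─────┤ │
│· · ·│   │       │     │ │
│ ┌───┴─┐ └─────┬─┘ ┌───┘ │
│·│     │       │   │     │
│ │ ╷ ╷ └───┐ ╶─┤ ┌─┴───┐ │
│·│ │ │     │   │ │     │ │
│ │ │ └─┬─╴ └─╴ │ │ ╶─┐ ╵ │
│·│ │   │       │ │   │   │
│ └─┤ ╷ └───────┘ └─╴ ├─╴ │
│· ·│ │               │   │
│ ╷ │ ├───┬───┬───┬───┴───┤
│·│·│ │· ·│· ·│· ·│· · · ·│
│ │ └─┘ ╷ ╵ ╷ ╵ ╷ ╵ ┌───┐ │
│·│· · ·│· ·│· ·│· ·│· ·│·│
│ ├─────┴─┐ ├───┴─┐ │ ╶─┤ │
│·│· · · ·│·│· · ·│·│· ·│·│
├─┘ ┌─┬─╴ │ │ ┌─╴ │ └─╴ │ │
│· ·│·│· ·│·│·│· ·│· · ·│·│
│ ╶─┤ │ ╶─┴─┘ ├───┴───┬─┘ │
│· ·│·│· · · ·│· · · ·│· ·│
├─┐ ╵ └───────┼─╴ ┌─┐ │ ╷ │
│·│· · · · · ·│· ·│·│·│·│·│
│ └─────────┐ │ ┌─┤ ╵ │ └─┤
│· · · · · ·│·│·│·│· ·│· ·│
│ ╶─────────┘ ╵ │ ╵ ╶─┴─╴ │
│· · · · · · · ·│· · · · ·│
└───────────────┴─────────┘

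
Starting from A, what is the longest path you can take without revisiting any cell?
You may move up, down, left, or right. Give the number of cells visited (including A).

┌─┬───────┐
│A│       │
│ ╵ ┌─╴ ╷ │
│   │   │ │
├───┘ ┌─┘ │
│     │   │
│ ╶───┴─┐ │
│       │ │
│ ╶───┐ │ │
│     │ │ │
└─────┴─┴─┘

Finding longest simple path using DFS:
Start: (0, 0)
Longest path visits 16 cells
Path: A → down → right → up → right → right → down → left → down → left → left → down → right → right → right → down

Solution:

┌─┬───────┐
│A│↱ → ↓  │
│ ╵ ┌─╴ ╷ │
│↳ ↑│↓ ↲│ │
├───┘ ┌─┘ │
│↓ ← ↲│   │
│ ╶───┴─┐ │
│↳ → → ↓│ │
│ ╶───┐ │ │
│     │B│ │
└─────┴─┴─┘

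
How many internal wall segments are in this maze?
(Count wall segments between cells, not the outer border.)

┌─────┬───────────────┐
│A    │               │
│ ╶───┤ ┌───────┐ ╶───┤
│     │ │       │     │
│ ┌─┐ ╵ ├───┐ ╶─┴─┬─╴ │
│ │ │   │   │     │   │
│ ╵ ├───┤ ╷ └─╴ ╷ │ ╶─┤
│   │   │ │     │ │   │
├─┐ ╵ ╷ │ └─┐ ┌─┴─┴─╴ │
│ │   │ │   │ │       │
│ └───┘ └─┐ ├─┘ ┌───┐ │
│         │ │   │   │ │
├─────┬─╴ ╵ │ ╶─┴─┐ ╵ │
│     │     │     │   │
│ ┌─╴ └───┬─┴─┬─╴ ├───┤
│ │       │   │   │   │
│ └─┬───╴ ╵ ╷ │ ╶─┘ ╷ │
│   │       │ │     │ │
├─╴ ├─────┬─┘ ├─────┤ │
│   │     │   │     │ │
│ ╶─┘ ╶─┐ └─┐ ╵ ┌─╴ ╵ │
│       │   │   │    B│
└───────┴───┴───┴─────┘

Counting internal wall segments:
Total internal walls: 100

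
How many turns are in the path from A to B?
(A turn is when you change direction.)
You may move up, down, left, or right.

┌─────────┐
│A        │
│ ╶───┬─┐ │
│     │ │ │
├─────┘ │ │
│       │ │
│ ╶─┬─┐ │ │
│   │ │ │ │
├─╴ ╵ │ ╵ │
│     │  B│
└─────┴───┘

Directions: right, right, right, right, down, down, down, down
Number of turns: 1

Solution:

┌─────────┐
│A → → → ↓│
│ ╶───┬─┐ │
│     │ │↓│
├─────┘ │ │
│       │↓│
│ ╶─┬─┐ │ │
│   │ │ │↓│
├─╴ ╵ │ ╵ │
│     │  B│
└─────┴───┘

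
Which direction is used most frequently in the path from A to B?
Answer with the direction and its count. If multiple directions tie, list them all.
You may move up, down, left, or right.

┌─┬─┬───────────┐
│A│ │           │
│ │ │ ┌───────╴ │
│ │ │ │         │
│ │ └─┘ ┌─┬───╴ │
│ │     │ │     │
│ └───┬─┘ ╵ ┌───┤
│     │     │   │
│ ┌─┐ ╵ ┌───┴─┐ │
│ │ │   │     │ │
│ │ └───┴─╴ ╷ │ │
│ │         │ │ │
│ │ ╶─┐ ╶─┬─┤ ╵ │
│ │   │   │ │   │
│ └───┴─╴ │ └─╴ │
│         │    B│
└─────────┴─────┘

Directions: down, down, down, down, down, down, down, right, right, right, right, up, left, up, right, right, up, right, down, down, right, down
Counts: {'down': 10, 'right': 8, 'up': 3, 'left': 1}
Most common: down (10 times)

Solution:

┌─┬─┬───────────┐
│A│ │           │
│ │ │ ┌───────╴ │
│↓│ │ │         │
│ │ └─┘ ┌─┬───╴ │
│↓│     │ │     │
│ └───┬─┘ ╵ ┌───┤
│↓    │     │   │
│ ┌─┐ ╵ ┌───┴─┐ │
│↓│ │   │  ↱ ↓│ │
│ │ └───┴─╴ ╷ │ │
│↓│    ↱ → ↑│↓│ │
│ │ ╶─┐ ╶─┬─┤ ╵ │
│↓│   │↑ ↰│ │↳ ↓│
│ └───┴─╴ │ └─╴ │
│↳ → → → ↑│    B│
└─────────┴─────┘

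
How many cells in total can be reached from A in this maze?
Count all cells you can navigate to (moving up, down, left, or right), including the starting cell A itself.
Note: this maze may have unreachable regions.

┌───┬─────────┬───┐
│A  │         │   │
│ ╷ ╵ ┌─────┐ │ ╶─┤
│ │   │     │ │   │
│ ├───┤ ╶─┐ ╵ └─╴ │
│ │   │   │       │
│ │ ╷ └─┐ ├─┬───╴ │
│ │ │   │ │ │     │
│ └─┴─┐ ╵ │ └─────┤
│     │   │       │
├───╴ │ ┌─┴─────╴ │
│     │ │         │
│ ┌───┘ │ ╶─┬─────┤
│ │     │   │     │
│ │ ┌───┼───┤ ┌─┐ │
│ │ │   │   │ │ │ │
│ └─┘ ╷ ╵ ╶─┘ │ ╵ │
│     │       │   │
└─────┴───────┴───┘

Using BFS/flood-fill to find all reachable cells from A:
Maze size: 9 × 9 = 81 total cells
12 cell(s) are walled off and cannot be reached from A.
Reachable cells: 69

Reachable region (· marks reachable cells):

┌───┬─────────┬───┐
│A ·│· · · · ·│· ·│
│ ╷ ╵ ┌─────┐ │ ╶─┤
│·│· ·│· · ·│·│· ·│
│ ├───┤ ╶─┐ ╵ └─╴ │
│·│· ·│· ·│· · · ·│
│ │ ╷ └─┐ ├─┬───╴ │
│·│·│· ·│·│ │· · ·│
│ └─┴─┐ ╵ │ └─────┤
│· · ·│· ·│       │
├───╴ │ ┌─┴─────╴ │
│· · ·│·│         │
│ ┌───┘ │ ╶─┬─────┤
│·│· · ·│   │· · ·│
│ │ ┌───┼───┤ ┌─┐ │
│·│·│· ·│· ·│·│·│·│
│ └─┘ ╷ ╵ ╶─┘ │ ╵ │
│· · ·│· · · ·│· ·│
└─────┴───────┴───┘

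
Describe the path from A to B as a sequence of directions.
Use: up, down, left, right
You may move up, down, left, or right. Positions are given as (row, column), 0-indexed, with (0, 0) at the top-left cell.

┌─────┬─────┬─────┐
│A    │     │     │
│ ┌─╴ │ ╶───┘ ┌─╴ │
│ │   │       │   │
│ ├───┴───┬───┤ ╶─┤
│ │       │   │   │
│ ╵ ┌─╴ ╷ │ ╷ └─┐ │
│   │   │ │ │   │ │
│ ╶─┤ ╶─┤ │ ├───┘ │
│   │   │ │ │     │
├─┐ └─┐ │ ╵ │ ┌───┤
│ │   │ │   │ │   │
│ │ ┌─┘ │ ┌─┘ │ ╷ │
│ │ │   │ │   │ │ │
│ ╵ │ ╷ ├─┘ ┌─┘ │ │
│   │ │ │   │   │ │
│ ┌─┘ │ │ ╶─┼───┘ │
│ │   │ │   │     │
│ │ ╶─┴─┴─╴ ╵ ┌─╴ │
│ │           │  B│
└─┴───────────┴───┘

Finding the path and converting it to directions:
Path through cells: (0,0) → (1,0) → (2,0) → (3,0) → (3,1) → (2,1) → (2,2) → (2,3) → (3,3) → (3,2) → (4,2) → (4,3) → (5,3) → (6,3) → (6,2) → (7,2) → (8,2) → (8,1) → (9,1) → (9,2) → (9,3) → (9,4) → (9,5) → (9,6) → (8,6) → (8,7) → (8,8) → (9,8)
Directions: down, down, down, right, up, right, right, down, left, down, right, down, down, left, down, down, left, down, right, right, right, right, right, up, right, right, down

Solution:

┌─────┬─────┬─────┐
│A    │     │     │
│ ┌─╴ │ ╶───┘ ┌─╴ │
│↓│   │       │   │
│ ├───┴───┬───┤ ╶─┤
│↓│↱ → ↓  │   │   │
│ ╵ ┌─╴ ╷ │ ╷ └─┐ │
│↳ ↑│↓ ↲│ │ │   │ │
│ ╶─┤ ╶─┤ │ ├───┘ │
│   │↳ ↓│ │ │     │
├─┐ └─┐ │ ╵ │ ┌───┤
│ │   │↓│   │ │   │
│ │ ┌─┘ │ ┌─┘ │ ╷ │
│ │ │↓ ↲│ │   │ │ │
│ ╵ │ ╷ ├─┘ ┌─┘ │ │
│   │↓│ │   │   │ │
│ ┌─┘ │ │ ╶─┼───┘ │
│ │↓ ↲│ │   │↱ → ↓│
│ │ ╶─┴─┴─╴ ╵ ┌─╴ │
│ │↳ → → → → ↑│  B│
└─┴───────────┴───┘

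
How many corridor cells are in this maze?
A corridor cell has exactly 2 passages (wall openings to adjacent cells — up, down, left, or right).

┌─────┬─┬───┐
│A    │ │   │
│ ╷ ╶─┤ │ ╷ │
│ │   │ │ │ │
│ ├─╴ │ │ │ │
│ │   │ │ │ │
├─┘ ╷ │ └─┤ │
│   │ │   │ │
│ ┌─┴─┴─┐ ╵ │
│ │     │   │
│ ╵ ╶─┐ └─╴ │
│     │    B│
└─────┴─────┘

Counting cells with exactly 2 passages:
Total corridor cells: 26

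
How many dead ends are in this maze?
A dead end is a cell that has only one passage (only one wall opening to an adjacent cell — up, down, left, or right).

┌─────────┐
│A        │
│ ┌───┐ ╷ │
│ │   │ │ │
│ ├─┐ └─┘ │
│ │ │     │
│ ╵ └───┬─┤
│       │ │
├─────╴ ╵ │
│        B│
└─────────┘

Checking each cell for number of passages:

Dead ends found at positions:
  (1, 1)
  (1, 3)
  (2, 1)
  (3, 4)
  (4, 0)
Total dead ends: 5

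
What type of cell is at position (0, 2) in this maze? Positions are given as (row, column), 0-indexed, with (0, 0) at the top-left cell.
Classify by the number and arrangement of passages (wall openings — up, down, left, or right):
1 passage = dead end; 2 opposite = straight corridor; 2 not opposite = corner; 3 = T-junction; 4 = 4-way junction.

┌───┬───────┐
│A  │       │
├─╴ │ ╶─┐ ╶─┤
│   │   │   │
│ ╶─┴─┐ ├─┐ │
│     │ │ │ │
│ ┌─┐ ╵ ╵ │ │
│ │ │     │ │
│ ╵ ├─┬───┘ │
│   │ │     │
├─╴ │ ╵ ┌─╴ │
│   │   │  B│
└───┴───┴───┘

Checking cell at (0, 2):
Number of passages: 2
Cell type: corner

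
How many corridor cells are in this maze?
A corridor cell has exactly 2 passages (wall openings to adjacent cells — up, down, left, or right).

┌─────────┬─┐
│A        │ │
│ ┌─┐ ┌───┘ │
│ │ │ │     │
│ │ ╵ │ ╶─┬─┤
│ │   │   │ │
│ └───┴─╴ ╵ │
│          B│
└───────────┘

Counting cells with exactly 2 passages:
Total corridor cells: 18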